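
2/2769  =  2/2769 = 0.00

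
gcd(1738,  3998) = 2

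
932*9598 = 8945336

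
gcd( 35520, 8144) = 16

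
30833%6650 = 4233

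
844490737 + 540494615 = 1384985352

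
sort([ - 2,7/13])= [ - 2,7/13 ] 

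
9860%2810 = 1430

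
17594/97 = 181 + 37/97 =181.38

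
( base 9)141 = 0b1110110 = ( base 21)5d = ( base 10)118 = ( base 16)76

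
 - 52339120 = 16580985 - 68920105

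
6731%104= 75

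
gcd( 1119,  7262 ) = 1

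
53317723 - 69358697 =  - 16040974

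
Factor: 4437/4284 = 2^( - 2)*7^( - 1)*29^1 = 29/28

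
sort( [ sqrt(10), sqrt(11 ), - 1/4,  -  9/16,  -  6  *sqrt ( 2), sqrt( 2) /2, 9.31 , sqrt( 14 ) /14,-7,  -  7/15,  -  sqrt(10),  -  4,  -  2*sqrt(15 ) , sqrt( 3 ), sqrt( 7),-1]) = [ - 6*sqrt ( 2 ),-2 * sqrt( 15), - 7, - 4,  -  sqrt(10 ), - 1, -9/16 ,  -  7/15, - 1/4,sqrt( 14 ) /14,sqrt( 2)/2, sqrt (3), sqrt( 7),sqrt(10 ),  sqrt(11 ) , 9.31]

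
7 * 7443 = 52101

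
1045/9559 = 95/869= 0.11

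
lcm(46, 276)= 276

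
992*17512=17371904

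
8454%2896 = 2662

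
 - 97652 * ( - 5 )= 488260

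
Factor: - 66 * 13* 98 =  - 2^2  *3^1*7^2*11^1 * 13^1 = -84084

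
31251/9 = 10417/3 = 3472.33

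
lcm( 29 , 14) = 406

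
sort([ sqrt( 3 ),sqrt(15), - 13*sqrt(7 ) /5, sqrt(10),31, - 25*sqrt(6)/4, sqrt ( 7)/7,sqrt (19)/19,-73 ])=[ - 73, - 25*sqrt (6)/4,-13 *sqrt(7)/5,  sqrt (19 )/19, sqrt(7)/7,  sqrt( 3),sqrt(10 ), sqrt(15 ),31 ]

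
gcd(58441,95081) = 1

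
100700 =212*475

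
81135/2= 40567 + 1/2 = 40567.50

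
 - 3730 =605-4335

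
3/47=3/47 = 0.06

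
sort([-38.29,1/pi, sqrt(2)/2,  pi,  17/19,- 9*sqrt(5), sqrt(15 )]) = [-38.29 , - 9 * sqrt(5), 1/pi,sqrt(2 )/2,  17/19, pi,sqrt( 15 )]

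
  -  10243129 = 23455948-33699077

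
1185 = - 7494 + 8679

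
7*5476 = 38332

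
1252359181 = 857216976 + 395142205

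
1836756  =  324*5669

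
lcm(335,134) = 670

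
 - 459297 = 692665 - 1151962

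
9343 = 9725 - 382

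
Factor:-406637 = - 7^1*11^1*5281^1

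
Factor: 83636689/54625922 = 2^( - 1)* 13^(  -  1)*19^1*59^1*74609^1*2100997^ (  -  1 )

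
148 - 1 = 147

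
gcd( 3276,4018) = 14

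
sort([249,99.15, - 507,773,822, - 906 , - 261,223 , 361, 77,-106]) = [-906, - 507,  -  261,  -  106,77,99.15, 223, 249,361,773,822 ]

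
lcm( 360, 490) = 17640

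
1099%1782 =1099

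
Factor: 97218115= 5^1*73^1*266351^1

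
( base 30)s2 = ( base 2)1101001010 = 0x34A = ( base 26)16a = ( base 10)842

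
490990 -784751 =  - 293761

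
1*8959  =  8959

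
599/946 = 599/946 = 0.63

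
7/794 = 7/794 = 0.01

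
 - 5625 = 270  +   - 5895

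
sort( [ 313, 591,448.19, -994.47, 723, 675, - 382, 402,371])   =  [ - 994.47, - 382,313, 371,402, 448.19,591,675,723 ]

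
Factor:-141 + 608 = 467^1 = 467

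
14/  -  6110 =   -  1 + 3048/3055 = - 0.00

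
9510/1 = 9510 = 9510.00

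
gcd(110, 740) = 10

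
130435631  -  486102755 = - 355667124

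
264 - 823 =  - 559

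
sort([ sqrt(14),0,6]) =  [0, sqrt( 14 ), 6] 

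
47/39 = 1 + 8/39 = 1.21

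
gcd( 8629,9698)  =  1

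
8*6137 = 49096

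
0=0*635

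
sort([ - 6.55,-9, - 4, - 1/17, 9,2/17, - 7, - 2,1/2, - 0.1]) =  [ - 9, - 7, - 6.55, - 4,  -  2, - 0.1  , - 1/17, 2/17,1/2,9] 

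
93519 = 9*10391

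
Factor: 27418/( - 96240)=-13709/48120 = - 2^( - 3)*3^( - 1 ) * 5^( - 1) * 401^(-1) *13709^1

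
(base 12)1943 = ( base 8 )6003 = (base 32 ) 303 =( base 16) C03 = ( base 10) 3075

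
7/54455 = 7/54455 = 0.00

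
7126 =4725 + 2401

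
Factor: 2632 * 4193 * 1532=2^5*7^2 * 47^1* 383^1 * 599^1 = 16907115232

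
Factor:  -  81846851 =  - 19^1*31^1*138959^1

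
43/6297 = 43/6297=0.01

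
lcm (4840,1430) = 62920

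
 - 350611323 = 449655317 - 800266640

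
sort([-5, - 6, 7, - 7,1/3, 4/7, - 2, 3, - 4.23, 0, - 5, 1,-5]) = [ -7,-6, -5, - 5, - 5,-4.23 , - 2,0, 1/3,  4/7, 1, 3,  7]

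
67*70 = 4690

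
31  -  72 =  - 41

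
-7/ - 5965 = 7/5965=   0.00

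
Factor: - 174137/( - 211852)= 2^( - 2) * 52963^(-1)*174137^1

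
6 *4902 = 29412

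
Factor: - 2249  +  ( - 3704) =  - 5953 = - 5953^1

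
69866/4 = 17466 + 1/2 = 17466.50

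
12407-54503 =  - 42096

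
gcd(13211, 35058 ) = 1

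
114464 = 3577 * 32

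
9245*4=36980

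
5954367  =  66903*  89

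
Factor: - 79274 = - 2^1*13^1*3049^1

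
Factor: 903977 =281^1*3217^1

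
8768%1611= 713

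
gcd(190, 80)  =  10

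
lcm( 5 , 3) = 15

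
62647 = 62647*1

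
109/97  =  109/97=1.12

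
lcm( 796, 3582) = 7164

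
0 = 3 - 3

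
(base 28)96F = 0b1110001000111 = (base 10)7239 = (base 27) 9P3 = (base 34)68v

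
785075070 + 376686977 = 1161762047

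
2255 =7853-5598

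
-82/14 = - 41/7  =  -  5.86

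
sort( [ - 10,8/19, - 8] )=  [ - 10, - 8,  8/19 ]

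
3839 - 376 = 3463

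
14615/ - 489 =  - 14615/489  =  - 29.89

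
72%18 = 0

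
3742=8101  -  4359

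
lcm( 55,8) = 440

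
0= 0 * 3094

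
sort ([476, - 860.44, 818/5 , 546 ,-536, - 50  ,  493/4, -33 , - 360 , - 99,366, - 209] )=[ - 860.44, - 536 , - 360 , - 209, - 99,-50 , - 33, 493/4 , 818/5, 366, 476, 546]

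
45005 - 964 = 44041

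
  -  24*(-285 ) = 6840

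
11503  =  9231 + 2272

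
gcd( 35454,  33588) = 1866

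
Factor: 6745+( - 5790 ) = 5^1 * 191^1 =955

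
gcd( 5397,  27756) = 771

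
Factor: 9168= 2^4*3^1*191^1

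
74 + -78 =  - 4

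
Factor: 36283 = 13^1*2791^1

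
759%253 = 0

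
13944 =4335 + 9609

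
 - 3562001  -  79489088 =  - 83051089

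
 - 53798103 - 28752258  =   - 82550361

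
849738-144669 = 705069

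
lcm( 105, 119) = 1785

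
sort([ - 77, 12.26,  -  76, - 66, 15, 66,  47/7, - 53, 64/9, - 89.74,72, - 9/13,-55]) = [-89.74, - 77, - 76, - 66, - 55,-53, - 9/13, 47/7,64/9, 12.26, 15 , 66, 72 ]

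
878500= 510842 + 367658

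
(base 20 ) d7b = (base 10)5351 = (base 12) 311B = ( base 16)14E7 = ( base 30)5SB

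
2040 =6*340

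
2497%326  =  215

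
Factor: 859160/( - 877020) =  - 2^1*3^(- 1)*311^( - 1 ) *457^1  =  -914/933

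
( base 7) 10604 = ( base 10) 2699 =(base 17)95d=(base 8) 5213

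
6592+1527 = 8119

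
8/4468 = 2/1117=0.00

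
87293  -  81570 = 5723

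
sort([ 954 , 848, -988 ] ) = [ - 988,  848,954]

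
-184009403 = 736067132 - 920076535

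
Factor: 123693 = 3^1*41231^1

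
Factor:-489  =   - 3^1 * 163^1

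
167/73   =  2  +  21/73 = 2.29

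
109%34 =7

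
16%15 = 1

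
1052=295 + 757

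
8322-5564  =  2758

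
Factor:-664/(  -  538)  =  332/269 = 2^2*83^1*269^(  -  1 ) 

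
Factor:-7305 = -3^1*5^1*487^1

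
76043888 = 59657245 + 16386643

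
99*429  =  42471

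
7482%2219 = 825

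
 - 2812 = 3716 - 6528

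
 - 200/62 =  - 100/31 = -3.23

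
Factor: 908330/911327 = 2^1*5^1*90833^1*911327^( - 1 )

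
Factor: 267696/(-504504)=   - 2^1*7^( - 2 )*13^1 = - 26/49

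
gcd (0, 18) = 18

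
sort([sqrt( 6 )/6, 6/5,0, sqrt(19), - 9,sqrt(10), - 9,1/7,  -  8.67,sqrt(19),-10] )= [  -  10, - 9, - 9, - 8.67,0, 1/7, sqrt(6 ) /6, 6/5, sqrt( 10 ) , sqrt( 19),sqrt (19)]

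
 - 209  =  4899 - 5108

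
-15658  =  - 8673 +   -  6985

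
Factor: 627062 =2^1 * 17^1*18443^1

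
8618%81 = 32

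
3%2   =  1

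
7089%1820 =1629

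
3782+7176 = 10958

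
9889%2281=765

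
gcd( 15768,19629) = 27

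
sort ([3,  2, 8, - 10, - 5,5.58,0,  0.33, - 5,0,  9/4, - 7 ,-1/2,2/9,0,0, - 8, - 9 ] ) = [ - 10, - 9 , - 8, - 7, - 5, - 5, - 1/2, 0,0,0, 0,2/9,0.33,2, 9/4,3,5.58,8]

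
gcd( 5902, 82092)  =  2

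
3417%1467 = 483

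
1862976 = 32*58218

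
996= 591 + 405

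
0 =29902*0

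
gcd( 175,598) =1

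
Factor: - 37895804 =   -  2^2*19^1*241^1*2069^1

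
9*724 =6516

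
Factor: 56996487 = 3^3*2110981^1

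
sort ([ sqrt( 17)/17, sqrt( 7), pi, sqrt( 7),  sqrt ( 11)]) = [sqrt (17)/17,sqrt( 7),sqrt( 7) , pi, sqrt(11)]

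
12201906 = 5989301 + 6212605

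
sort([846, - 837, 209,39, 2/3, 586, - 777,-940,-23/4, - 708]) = [-940, - 837, - 777 , - 708,  -  23/4,2/3,39, 209, 586,846]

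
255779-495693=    - 239914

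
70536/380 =185 + 59/95 = 185.62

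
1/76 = 1/76  =  0.01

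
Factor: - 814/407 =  - 2 = - 2^1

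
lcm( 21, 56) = 168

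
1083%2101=1083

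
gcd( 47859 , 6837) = 6837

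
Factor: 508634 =2^1 * 7^1*47^1 * 773^1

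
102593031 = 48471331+54121700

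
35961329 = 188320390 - 152359061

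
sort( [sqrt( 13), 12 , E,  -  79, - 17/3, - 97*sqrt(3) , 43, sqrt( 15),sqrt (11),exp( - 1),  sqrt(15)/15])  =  [ - 97*sqrt( 3), - 79, - 17/3, sqrt(15)/15,exp ( - 1 ), E,sqrt(11), sqrt(13 ), sqrt(15),12,43 ]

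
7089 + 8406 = 15495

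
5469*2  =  10938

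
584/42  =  292/21=13.90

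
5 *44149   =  220745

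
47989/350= 137  +  39/350 = 137.11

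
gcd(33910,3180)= 10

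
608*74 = 44992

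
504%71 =7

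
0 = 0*(- 4363 )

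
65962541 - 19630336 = 46332205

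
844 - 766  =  78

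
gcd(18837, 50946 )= 21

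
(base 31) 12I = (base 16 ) 411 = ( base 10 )1041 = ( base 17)3a4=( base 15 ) 496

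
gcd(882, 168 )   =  42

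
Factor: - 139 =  - 139^1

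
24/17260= 6/4315 = 0.00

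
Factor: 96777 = 3^2 * 10753^1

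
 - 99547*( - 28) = 2787316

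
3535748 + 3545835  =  7081583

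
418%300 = 118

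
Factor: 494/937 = 2^1*13^1*19^1*937^(  -  1)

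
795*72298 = 57476910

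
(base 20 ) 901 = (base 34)33V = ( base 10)3601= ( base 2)111000010001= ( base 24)661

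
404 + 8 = 412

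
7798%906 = 550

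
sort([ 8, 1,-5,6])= [ -5, 1, 6,8 ] 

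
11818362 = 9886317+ 1932045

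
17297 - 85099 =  - 67802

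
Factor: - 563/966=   -  2^ ( - 1 )*3^ ( - 1 ) * 7^( - 1 )*23^ ( - 1) *563^1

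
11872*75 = 890400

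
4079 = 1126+2953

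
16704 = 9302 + 7402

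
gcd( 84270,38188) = 2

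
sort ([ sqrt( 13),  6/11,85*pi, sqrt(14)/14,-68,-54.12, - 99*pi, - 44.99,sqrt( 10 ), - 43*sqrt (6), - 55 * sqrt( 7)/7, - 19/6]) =[ - 99*pi, - 43*sqrt( 6 ) , - 68,- 54.12 , - 44.99,-55 *sqrt(7) /7, - 19/6, sqrt( 14 )/14, 6/11,sqrt ( 10 ),  sqrt(13),85*pi] 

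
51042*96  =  4900032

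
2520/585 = 4 + 4/13= 4.31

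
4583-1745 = 2838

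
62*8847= 548514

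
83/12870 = 83/12870 = 0.01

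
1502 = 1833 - 331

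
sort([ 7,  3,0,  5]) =[0 , 3,  5, 7 ] 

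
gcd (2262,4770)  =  6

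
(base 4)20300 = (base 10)560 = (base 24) n8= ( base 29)j9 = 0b1000110000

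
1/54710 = 1/54710 = 0.00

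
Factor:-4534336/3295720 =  - 566792/411965 =-2^3*5^(-1)*70849^1*82393^( - 1) 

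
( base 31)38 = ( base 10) 101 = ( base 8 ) 145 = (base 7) 203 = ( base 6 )245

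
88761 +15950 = 104711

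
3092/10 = 1546/5 = 309.20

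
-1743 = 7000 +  - 8743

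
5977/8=747 + 1/8 = 747.12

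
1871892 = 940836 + 931056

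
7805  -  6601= 1204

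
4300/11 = 390 + 10/11 = 390.91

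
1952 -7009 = - 5057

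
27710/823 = 33 + 551/823 =33.67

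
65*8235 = 535275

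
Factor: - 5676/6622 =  - 6/7= - 2^1*3^1*7^( - 1)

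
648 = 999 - 351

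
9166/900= 4583/450= 10.18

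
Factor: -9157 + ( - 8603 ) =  - 2^5*3^1*5^1*37^1= -  17760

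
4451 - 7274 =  - 2823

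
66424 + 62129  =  128553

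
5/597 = 5/597=0.01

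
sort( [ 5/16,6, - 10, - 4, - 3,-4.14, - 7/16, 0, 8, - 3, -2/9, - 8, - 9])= [ - 10,  -  9, - 8, - 4.14 , - 4, - 3,-3, - 7/16 ,-2/9, 0, 5/16, 6,8] 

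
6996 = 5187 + 1809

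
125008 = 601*208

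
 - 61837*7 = -432859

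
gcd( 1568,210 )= 14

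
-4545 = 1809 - 6354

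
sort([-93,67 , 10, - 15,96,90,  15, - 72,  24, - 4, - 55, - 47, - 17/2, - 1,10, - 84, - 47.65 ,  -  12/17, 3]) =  [ - 93, - 84, - 72, - 55, - 47.65,  -  47, - 15, - 17/2, - 4, - 1, - 12/17, 3,10,10,15, 24, 67, 90, 96]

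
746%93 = 2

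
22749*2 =45498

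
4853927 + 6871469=11725396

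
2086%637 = 175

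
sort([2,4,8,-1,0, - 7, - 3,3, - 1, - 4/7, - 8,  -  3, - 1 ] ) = [ - 8, - 7, -3, - 3, - 1, - 1, - 1,-4/7,0,2,3, 4,8]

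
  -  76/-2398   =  38/1199=0.03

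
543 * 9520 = 5169360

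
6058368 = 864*7012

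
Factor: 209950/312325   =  646/961 = 2^1*17^1*19^1*31^(  -  2)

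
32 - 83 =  - 51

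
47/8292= 47/8292 =0.01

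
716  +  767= 1483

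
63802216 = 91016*701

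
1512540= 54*28010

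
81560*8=652480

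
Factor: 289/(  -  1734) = - 2^( - 1)*3^(-1 ) = -  1/6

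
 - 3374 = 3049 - 6423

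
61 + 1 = 62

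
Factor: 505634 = 2^1*252817^1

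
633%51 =21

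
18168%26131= 18168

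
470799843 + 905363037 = 1376162880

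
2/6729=2/6729 = 0.00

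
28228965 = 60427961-32198996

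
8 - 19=-11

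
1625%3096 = 1625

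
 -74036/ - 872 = 18509/218 = 84.90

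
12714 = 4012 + 8702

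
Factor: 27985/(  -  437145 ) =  - 3^( - 1 ) *29^1*151^(- 1) = - 29/453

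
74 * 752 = 55648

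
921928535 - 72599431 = 849329104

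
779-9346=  - 8567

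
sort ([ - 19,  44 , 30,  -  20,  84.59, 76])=[ - 20, - 19,  30,44,76, 84.59]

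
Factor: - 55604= -2^2*13901^1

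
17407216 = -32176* ( - 541 ) 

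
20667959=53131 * 389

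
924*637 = 588588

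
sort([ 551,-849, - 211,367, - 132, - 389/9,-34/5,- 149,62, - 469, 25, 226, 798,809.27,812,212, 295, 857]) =[-849,  -  469,-211, - 149, - 132, - 389/9, - 34/5,25, 62, 212, 226,295 , 367, 551, 798,809.27,812,857]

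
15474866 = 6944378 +8530488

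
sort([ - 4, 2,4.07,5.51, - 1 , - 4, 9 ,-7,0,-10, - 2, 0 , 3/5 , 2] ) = [  -  10, - 7,-4, - 4, - 2, - 1, 0 , 0 , 3/5,2,  2,4.07,  5.51, 9]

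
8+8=16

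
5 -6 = -1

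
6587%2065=392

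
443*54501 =24143943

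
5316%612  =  420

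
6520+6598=13118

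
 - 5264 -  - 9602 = 4338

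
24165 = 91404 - 67239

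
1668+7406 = 9074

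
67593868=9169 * 7372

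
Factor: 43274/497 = 2^1*11^1*71^(  -  1 )*281^1 = 6182/71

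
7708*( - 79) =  - 608932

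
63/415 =63/415 = 0.15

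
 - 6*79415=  - 476490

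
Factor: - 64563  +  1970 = -53^1*1181^1 = - 62593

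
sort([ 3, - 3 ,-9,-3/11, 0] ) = [-9, - 3, - 3/11,0,3] 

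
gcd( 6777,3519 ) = 9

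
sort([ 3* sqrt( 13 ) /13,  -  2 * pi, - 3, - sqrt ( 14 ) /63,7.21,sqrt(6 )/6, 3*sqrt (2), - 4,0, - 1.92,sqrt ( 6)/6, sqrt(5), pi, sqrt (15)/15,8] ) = [ - 2*pi, - 4, - 3, - 1.92,  -  sqrt(14)/63, 0,sqrt ( 15)/15,sqrt(6 )/6, sqrt(6)/6, 3*sqrt( 13)/13,  sqrt( 5 ),pi, 3*sqrt(2 ), 7.21, 8]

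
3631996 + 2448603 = 6080599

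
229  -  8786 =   -  8557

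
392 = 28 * 14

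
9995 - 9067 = 928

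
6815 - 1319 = 5496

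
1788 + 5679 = 7467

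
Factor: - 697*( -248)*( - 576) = - 99565056 =- 2^9*3^2*17^1*31^1*41^1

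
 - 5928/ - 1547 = 456/119 = 3.83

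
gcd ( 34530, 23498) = 2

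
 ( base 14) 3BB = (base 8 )1361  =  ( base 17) 2A5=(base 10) 753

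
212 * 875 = 185500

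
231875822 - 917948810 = -686072988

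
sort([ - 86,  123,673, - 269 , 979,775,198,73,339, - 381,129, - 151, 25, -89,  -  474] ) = [ - 474,-381, - 269, - 151, - 89, - 86,25,  73,123, 129,198,339, 673, 775,979 ] 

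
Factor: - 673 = -673^1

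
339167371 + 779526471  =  1118693842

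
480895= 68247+412648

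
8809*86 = 757574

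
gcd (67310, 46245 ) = 5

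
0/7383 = 0 = 0.00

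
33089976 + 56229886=89319862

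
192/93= 64/31 = 2.06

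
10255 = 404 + 9851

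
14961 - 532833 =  - 517872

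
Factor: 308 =2^2*7^1*11^1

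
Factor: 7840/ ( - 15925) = -32/65=- 2^5*5^( - 1)*13^( - 1 ) 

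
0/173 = 0=0.00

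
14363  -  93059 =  - 78696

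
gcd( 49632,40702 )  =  94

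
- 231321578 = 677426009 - 908747587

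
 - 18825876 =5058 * (-3722)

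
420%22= 2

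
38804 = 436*89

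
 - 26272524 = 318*( - 82618)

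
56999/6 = 56999/6= 9499.83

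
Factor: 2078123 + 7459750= 9537873 = 3^1* 43^1*107^1*691^1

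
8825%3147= 2531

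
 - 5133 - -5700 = 567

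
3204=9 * 356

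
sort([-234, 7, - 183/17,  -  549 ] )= [ - 549, - 234 , - 183/17, 7] 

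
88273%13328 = 8305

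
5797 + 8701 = 14498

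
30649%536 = 97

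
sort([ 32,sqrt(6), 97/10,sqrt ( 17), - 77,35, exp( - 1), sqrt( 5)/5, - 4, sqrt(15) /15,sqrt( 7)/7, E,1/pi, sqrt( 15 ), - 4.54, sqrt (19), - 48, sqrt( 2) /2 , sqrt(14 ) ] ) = [ - 77, - 48, - 4.54, - 4, sqrt(15)/15, 1/pi,exp(-1)  ,  sqrt( 7 )/7,sqrt ( 5)/5,sqrt ( 2)/2, sqrt( 6),E, sqrt( 14),sqrt(15 ),  sqrt ( 17), sqrt( 19 ),  97/10,  32, 35] 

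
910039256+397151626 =1307190882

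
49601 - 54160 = -4559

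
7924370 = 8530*929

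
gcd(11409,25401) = 3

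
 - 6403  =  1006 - 7409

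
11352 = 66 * 172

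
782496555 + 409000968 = 1191497523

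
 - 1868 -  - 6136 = 4268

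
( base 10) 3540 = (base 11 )2729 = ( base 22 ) 76k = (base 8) 6724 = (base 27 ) 4n3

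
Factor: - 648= - 2^3*3^4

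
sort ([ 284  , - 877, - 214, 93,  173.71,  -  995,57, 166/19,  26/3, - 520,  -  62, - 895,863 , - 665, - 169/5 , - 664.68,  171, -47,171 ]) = [ - 995 , - 895, - 877, - 665, - 664.68 , - 520, - 214,  -  62, - 47, - 169/5, 26/3,166/19,  57 , 93,  171,171,173.71 , 284, 863] 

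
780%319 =142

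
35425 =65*545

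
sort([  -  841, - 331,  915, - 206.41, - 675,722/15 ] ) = [ - 841,-675,-331, - 206.41, 722/15,915]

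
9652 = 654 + 8998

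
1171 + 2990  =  4161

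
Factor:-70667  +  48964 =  - 11^1*1973^1 = -21703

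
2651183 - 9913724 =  - 7262541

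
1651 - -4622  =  6273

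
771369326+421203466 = 1192572792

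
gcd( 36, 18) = 18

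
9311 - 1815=7496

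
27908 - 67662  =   - 39754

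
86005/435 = 197 + 62/87 = 197.71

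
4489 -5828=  - 1339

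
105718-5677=100041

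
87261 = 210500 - 123239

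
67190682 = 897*74906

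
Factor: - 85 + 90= 5^1 = 5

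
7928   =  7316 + 612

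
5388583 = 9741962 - 4353379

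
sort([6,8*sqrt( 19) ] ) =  [ 6,  8 * sqrt( 19) ]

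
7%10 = 7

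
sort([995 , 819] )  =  [ 819,995] 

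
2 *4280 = 8560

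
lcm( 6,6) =6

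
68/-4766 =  - 1 + 2349/2383=   -0.01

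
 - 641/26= - 25+9/26 = - 24.65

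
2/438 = 1/219 = 0.00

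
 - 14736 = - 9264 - 5472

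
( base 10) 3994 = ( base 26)5ng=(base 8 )7632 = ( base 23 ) 7CF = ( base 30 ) 4D4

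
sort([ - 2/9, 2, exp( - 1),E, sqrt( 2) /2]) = [- 2/9, exp( - 1 ), sqrt(2) /2, 2, E ] 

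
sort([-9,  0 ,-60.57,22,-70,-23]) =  [-70,-60.57, - 23, - 9, 0, 22]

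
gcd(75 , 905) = 5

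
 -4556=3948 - 8504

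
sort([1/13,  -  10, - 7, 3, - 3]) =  [ - 10, - 7,-3,  1/13,3]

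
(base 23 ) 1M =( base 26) 1j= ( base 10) 45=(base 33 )1c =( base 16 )2d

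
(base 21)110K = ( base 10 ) 9722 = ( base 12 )5762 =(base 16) 25FA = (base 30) ao2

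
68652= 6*11442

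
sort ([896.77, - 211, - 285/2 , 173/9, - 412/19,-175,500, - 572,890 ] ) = [ - 572, - 211, - 175,-285/2, - 412/19,173/9, 500 , 890, 896.77 ] 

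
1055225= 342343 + 712882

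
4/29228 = 1/7307=0.00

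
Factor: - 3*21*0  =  0^1 =0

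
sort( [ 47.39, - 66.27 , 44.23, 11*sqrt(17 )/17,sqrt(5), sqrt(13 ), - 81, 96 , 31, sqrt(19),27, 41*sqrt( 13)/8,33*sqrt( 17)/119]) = [ - 81 , - 66.27 , 33 * sqrt(17 )/119, sqrt(5), 11*sqrt ( 17)/17, sqrt(13), sqrt( 19),41*sqrt( 13)/8,27, 31,44.23, 47.39,96 ] 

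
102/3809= 102/3809= 0.03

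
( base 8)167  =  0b1110111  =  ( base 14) 87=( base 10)119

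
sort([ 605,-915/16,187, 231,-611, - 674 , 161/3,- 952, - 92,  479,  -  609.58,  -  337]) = [ - 952,-674,-611, - 609.58, - 337,-92, - 915/16, 161/3,  187, 231, 479,605]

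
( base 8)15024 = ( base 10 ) 6676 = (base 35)5fq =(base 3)100011021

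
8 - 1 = 7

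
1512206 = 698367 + 813839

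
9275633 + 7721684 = 16997317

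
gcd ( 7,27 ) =1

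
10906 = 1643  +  9263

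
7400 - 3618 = 3782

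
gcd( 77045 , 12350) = 95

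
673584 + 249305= 922889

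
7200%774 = 234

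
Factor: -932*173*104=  -2^5*13^1*173^1*233^1 = - 16768544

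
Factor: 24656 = 2^4*23^1*67^1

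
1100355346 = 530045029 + 570310317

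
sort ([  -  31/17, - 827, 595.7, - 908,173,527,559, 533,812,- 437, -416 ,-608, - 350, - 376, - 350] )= [ - 908,-827,-608,  -  437,  -  416, - 376, - 350 ,  -  350, - 31/17,173 , 527,533,559,595.7,812 ] 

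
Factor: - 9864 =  - 2^3*3^2*137^1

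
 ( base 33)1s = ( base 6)141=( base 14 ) 45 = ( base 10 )61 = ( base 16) 3D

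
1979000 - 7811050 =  - 5832050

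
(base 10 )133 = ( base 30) 4d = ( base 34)3v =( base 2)10000101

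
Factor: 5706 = 2^1*3^2 *317^1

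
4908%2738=2170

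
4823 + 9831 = 14654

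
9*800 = 7200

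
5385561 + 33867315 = 39252876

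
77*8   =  616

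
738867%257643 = 223581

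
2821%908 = 97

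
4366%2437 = 1929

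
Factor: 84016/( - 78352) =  - 83^(-1)*89^1 = - 89/83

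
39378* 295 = 11616510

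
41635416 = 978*42572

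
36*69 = 2484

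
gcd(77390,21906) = 2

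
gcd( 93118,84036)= 2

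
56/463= 56/463 =0.12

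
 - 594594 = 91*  ( - 6534 ) 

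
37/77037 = 37/77037= 0.00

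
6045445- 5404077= 641368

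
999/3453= 333/1151=0.29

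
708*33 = 23364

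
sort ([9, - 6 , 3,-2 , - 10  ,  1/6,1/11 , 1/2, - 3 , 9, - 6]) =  [ - 10 , - 6, - 6,-3, - 2 , 1/11,  1/6 , 1/2, 3, 9,9]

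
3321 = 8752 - 5431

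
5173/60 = 5173/60 = 86.22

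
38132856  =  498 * 76572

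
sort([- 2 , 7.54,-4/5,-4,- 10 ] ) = [ - 10, -4,-2,-4/5,7.54] 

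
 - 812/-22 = 406/11 =36.91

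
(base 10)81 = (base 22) 3F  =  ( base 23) 3c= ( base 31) 2J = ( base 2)1010001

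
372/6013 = 372/6013  =  0.06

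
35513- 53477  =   - 17964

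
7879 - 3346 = 4533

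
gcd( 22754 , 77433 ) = 1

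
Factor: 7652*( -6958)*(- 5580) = 297093797280 = 2^5 * 3^2*5^1*7^2* 31^1*71^1*  1913^1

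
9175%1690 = 725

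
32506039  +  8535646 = 41041685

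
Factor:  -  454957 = - 601^1*757^1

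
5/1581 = 5/1581 = 0.00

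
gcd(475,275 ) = 25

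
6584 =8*823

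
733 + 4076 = 4809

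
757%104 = 29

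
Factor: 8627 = 8627^1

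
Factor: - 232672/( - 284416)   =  661/808 = 2^( - 3)*101^(-1)*661^1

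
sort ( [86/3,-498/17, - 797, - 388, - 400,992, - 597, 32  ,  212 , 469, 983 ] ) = [ - 797, - 597, - 400, - 388, - 498/17, 86/3, 32,  212,  469, 983,992]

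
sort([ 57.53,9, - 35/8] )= [-35/8,9,57.53 ] 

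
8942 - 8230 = 712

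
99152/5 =19830+ 2/5 = 19830.40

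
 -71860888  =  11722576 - 83583464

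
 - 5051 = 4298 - 9349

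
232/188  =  58/47=1.23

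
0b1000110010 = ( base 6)2334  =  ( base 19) 1ab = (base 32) hi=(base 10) 562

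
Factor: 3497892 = 2^2*3^1 * 291491^1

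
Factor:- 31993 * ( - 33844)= 1082771092 = 2^2*13^1* 23^1 *107^1*8461^1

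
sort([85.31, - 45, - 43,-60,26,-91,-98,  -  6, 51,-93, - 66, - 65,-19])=[ - 98,  -  93, - 91,  -  66,-65, - 60, - 45, - 43, - 19, - 6, 26, 51, 85.31 ] 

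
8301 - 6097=2204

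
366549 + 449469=816018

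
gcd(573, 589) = 1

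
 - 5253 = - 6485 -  - 1232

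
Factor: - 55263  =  - 3^1*13^2*109^1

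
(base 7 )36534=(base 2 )10010100111011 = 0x253b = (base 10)9531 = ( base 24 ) GD3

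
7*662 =4634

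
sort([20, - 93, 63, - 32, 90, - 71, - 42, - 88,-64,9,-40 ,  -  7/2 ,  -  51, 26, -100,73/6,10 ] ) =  [ - 100, - 93, - 88,- 71, - 64, - 51, - 42, - 40, - 32, - 7/2,9 , 10,73/6 , 20 , 26, 63,90]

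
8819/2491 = 3 + 1346/2491 = 3.54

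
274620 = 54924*5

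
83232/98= 849  +  15/49 =849.31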